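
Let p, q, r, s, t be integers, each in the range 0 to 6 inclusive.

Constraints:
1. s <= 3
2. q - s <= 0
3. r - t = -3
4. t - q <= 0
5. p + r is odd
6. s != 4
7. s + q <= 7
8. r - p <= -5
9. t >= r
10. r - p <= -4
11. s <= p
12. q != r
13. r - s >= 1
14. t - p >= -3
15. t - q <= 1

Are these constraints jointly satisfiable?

Unsatisfiable

Constraints 2, 8, 13, 14, and 15 give t − p ≥ -3, p − r ≥ 5, r − s ≥ 1, s − q ≥ 0, q − t ≥ -1.
Adding all 5 inequalities: the left sides telescope to 0, and the right sides sum to (-3) + 5 + 1 + 0 + (-1) = 2. So 0 ≥ 2, which is false.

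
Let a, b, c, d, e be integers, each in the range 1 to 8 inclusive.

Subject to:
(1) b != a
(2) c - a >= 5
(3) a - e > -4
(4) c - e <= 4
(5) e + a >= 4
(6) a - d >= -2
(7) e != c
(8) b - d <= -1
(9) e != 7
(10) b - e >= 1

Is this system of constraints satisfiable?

Constraints 2, 4, 6, 8, and 10 give e − c ≥ -4, c − a ≥ 5, a − d ≥ -2, d − b ≥ 1, b − e ≥ 1.
Adding all 5 inequalities: the left sides telescope to 0, and the right sides sum to (-4) + 5 + (-2) + 1 + 1 = 1. So 0 ≥ 1, which is false.

Unsatisfiable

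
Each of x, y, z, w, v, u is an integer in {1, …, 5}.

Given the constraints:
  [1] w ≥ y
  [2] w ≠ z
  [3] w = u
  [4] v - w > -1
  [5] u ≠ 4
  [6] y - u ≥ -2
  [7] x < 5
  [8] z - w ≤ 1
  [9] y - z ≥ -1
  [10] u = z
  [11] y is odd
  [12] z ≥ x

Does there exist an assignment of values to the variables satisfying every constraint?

Unsatisfiable

From constraints 3 and 10, w = u = z, so w = z. But constraint 2 says w ≠ z. Contradiction.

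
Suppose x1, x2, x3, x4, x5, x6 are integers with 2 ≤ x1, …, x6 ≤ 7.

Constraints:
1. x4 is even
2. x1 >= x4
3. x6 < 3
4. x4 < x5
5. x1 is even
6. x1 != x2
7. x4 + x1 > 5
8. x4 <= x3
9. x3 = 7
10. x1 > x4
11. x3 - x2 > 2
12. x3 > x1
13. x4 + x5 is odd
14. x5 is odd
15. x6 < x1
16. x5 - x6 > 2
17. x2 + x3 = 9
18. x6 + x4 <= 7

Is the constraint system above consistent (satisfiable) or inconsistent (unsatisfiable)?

Take x1 = 4, x2 = 2, x3 = 7, x4 = 2, x5 = 7, x6 = 2. Then constraint 7: x4 + x1 = 6; constraint 11: x3 - x2 = 5, and every other listed constraint is also met.

Satisfiable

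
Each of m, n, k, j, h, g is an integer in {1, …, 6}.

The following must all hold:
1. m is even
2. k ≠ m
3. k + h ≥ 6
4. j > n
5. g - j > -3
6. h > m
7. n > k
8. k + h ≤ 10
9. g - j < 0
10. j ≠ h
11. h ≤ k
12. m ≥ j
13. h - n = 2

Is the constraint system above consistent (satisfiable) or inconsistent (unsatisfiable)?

Constraints 4, 6, 7, 11, and 12 give j ≤ m, m < h, h ≤ k, k < n, n < j. Chaining: j ≤ m < h ≤ k < n < j, which forces j < j — impossible.

Unsatisfiable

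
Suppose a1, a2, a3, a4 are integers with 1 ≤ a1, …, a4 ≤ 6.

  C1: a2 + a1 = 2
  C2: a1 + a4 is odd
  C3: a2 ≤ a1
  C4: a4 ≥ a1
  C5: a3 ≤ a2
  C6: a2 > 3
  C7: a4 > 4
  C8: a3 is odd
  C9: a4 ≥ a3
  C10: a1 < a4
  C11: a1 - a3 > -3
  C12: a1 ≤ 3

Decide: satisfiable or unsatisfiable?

Unsatisfiable

From constraint 6: a2 ≥ 4. From constraints 3 and 12: a2 ≤ a1 and a1 ≤ 3, so a2 ≤ 3. But 3 < 4, so no value of a2 works.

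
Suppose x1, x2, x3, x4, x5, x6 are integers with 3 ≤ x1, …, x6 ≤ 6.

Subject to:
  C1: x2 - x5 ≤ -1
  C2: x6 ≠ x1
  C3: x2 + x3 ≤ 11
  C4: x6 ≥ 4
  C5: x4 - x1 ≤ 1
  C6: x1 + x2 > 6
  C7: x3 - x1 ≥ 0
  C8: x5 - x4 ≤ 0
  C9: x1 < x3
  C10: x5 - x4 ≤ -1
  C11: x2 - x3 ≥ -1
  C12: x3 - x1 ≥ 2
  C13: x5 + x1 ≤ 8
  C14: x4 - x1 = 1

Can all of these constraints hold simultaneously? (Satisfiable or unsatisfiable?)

Constraints 1, 5, 8, 11, and 12 give x5 − x2 ≥ 1, x2 − x3 ≥ -1, x3 − x1 ≥ 2, x1 − x4 ≥ -1, x4 − x5 ≥ 0.
Adding all 5 inequalities: the left sides telescope to 0, and the right sides sum to 1 + (-1) + 2 + (-1) + 0 = 1. So 0 ≥ 1, which is false.

Unsatisfiable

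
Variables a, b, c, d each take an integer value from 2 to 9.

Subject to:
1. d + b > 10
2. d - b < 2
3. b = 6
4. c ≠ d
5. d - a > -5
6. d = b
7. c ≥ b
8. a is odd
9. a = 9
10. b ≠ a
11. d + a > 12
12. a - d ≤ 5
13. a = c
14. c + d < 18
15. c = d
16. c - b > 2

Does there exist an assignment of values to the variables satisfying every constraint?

Unsatisfiable

Constraint 9 fixes a = 9 and constraint 3 fixes b = 6. Constraints 6, 13, and 15 give a = c = d = b, so a = b. But 9 ≠ 6 — contradiction.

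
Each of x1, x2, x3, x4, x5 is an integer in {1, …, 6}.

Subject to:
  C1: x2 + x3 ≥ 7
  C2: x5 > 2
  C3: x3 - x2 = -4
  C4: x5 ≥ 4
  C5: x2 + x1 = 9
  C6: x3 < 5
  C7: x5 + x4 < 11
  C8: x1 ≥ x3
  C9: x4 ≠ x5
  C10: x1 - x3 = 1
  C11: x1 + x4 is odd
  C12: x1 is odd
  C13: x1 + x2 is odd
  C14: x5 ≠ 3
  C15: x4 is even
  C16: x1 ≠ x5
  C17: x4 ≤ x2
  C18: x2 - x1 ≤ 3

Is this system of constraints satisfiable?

The assignment x1 = 3, x2 = 6, x3 = 2, x4 = 4, x5 = 6 works:
  constraint 1 holds since x2 + x3 = 8.
  constraint 3 holds since x3 - x2 = -4.
The rest check out directly.

Satisfiable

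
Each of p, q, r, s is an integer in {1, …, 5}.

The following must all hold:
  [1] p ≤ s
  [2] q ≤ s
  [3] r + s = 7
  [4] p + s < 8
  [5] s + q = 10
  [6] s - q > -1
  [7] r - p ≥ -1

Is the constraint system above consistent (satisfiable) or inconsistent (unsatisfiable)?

Take p = 2, q = 5, r = 2, s = 5. Then constraint 3: r + s = 7; constraint 4: p + s = 7; constraint 5: s + q = 10, and every other listed constraint is also met.

Satisfiable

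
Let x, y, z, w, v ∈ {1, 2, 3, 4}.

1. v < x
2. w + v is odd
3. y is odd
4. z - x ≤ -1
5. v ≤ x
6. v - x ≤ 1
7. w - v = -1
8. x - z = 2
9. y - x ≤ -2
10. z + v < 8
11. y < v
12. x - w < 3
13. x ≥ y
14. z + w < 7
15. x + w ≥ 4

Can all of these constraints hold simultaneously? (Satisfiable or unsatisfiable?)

Try x = 4, y = 1, z = 2, w = 2, v = 3.
Check constraint 4: z - x = -2; constraint 6: v - x = -1; constraint 7: w - v = -1. The remaining constraints are straightforward to verify.

Satisfiable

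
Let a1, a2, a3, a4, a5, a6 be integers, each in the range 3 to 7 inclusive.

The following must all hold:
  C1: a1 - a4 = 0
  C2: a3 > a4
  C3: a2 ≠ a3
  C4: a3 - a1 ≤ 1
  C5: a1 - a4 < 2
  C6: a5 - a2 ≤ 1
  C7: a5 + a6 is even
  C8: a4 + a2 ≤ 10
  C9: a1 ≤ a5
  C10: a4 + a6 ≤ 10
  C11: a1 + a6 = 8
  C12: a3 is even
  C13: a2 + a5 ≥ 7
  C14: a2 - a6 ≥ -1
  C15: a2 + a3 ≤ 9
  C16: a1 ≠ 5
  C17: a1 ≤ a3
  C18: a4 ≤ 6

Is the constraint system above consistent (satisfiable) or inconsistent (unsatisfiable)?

Take a1 = 3, a2 = 5, a3 = 4, a4 = 3, a5 = 5, a6 = 5. Then constraint 1: a1 - a4 = 0; constraint 4: a3 - a1 = 1; constraint 5: a1 - a4 = 0, and every other listed constraint is also met.

Satisfiable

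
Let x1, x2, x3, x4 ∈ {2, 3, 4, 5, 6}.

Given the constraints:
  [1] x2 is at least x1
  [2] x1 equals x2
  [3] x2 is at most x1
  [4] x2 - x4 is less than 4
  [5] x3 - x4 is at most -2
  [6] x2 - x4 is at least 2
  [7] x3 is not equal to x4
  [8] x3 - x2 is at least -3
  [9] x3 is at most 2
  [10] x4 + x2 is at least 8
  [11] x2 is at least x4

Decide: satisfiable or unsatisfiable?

Constraints 5, 6, and 8 give x3 − x2 ≥ -3, x2 − x4 ≥ 2, x4 − x3 ≥ 2.
Adding all 3 inequalities: the left sides telescope to 0, and the right sides sum to (-3) + 2 + 2 = 1. So 0 ≥ 1, which is false.

Unsatisfiable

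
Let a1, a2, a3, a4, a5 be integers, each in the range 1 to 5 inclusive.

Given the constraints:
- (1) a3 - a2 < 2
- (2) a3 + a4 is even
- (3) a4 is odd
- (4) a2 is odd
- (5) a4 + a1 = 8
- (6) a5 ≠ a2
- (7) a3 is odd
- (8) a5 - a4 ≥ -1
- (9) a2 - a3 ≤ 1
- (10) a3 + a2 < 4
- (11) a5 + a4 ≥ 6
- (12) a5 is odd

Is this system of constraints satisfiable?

Satisfiable

Setting (a1, a2, a3, a4, a5) = (5, 1, 1, 3, 3) satisfies everything: constraint 1: a3 - a2 = 0; constraint 5: a4 + a1 = 8, and the others follow.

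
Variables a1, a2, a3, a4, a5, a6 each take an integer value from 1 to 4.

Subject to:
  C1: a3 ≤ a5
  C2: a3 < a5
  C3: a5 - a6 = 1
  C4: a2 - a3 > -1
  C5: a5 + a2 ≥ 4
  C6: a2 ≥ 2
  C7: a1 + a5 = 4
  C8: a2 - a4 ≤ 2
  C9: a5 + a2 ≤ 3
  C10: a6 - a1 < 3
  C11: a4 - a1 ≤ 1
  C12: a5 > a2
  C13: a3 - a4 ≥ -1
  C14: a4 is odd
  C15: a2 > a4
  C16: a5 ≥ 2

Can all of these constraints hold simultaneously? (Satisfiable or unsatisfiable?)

Unsatisfiable

From constraint 16: a5 ≥ 2. From constraint 6: a2 ≥ 2. Hence a5 + a2 ≥ 4. But constraint 9 requires a5 + a2 ≤ 3, and 3 < 4. Contradiction.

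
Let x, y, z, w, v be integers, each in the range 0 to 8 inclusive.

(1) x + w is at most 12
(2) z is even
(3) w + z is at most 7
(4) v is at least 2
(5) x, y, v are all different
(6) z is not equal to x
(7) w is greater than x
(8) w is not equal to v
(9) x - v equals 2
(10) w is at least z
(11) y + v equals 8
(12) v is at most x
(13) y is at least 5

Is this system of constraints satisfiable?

Try x = 4, y = 6, z = 0, w = 6, v = 2.
Check constraint 1: x + w = 10; constraint 3: w + z = 6; constraint 9: x - v = 2. The remaining constraints are straightforward to verify.

Satisfiable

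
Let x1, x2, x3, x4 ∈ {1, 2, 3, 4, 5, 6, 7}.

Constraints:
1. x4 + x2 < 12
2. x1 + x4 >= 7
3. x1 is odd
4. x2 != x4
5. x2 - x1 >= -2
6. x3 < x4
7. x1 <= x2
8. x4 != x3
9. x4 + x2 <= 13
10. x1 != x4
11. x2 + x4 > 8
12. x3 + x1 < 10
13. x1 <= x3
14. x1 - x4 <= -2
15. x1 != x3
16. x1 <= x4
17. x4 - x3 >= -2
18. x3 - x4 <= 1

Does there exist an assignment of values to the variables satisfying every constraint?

Satisfiable

The assignment x1 = 3, x2 = 3, x3 = 6, x4 = 7 works:
  constraint 1 holds since x4 + x2 = 10.
  constraint 2 holds since x1 + x4 = 10.
  constraint 5 holds since x2 - x1 = 0.
The rest check out directly.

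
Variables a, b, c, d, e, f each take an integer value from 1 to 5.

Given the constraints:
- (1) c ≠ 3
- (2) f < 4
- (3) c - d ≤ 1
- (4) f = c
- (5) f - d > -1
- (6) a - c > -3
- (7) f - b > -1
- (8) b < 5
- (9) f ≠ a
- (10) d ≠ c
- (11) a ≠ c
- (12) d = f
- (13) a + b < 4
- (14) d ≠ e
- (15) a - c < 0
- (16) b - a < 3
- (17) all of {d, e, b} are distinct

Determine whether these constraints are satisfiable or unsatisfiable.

From constraints 4 and 12, d = f = c, so d = c. But constraint 10 says d ≠ c. Contradiction.

Unsatisfiable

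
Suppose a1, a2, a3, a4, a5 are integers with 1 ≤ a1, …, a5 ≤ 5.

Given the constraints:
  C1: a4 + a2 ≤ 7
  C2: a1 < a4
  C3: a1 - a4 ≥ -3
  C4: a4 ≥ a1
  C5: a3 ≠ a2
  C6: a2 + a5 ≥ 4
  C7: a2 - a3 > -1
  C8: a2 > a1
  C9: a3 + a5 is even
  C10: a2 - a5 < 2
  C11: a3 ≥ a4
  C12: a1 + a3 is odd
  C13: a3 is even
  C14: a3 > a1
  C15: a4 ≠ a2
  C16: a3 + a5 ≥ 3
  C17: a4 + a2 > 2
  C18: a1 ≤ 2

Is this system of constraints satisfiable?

Satisfiable

Setting (a1, a2, a3, a4, a5) = (1, 3, 2, 2, 2) satisfies everything: constraint 1: a4 + a2 = 5; constraint 3: a1 - a4 = -1, and the others follow.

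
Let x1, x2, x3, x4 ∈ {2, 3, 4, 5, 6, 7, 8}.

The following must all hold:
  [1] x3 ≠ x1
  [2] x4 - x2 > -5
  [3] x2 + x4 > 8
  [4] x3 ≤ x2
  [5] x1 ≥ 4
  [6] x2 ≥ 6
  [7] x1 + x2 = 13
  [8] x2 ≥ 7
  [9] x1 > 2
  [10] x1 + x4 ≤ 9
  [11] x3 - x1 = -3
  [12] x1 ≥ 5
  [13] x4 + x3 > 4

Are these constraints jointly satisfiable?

Satisfiable

The assignment x1 = 6, x2 = 7, x3 = 3, x4 = 3 works:
  constraint 2 holds since x4 - x2 = -4.
  constraint 3 holds since x2 + x4 = 10.
  constraint 7 holds since x1 + x2 = 13.
The rest check out directly.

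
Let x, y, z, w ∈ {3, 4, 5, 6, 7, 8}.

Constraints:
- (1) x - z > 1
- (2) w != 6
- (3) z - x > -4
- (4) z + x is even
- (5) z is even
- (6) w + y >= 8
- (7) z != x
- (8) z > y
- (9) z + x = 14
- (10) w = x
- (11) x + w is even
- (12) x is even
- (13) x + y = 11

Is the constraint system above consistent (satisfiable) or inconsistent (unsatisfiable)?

Setting (x, y, z, w) = (8, 3, 6, 8) satisfies everything: constraint 1: x - z = 2; constraint 3: z - x = -2, and the others follow.

Satisfiable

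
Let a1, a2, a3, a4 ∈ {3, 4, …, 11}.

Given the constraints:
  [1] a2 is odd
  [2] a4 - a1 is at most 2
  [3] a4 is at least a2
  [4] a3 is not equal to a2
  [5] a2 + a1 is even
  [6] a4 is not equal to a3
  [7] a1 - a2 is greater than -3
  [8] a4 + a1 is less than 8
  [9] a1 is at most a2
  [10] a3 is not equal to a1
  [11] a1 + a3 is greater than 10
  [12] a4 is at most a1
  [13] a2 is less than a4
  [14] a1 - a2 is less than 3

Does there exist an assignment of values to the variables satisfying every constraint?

Unsatisfiable

Constraints 9, 12, and 13 give a1 ≤ a2, a2 < a4, a4 ≤ a1. Chaining: a1 ≤ a2 < a4 ≤ a1, which forces a1 < a1 — impossible.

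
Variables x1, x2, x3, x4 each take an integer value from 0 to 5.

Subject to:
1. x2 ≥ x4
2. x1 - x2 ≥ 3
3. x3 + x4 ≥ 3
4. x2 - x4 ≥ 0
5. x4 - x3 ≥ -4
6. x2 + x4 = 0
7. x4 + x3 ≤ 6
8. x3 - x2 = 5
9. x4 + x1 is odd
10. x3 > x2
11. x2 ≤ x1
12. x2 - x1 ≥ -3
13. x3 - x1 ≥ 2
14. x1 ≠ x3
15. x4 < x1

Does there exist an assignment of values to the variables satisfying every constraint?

Constraints 2, 4, 5, and 13 give x1 − x2 ≥ 3, x2 − x4 ≥ 0, x4 − x3 ≥ -4, x3 − x1 ≥ 2.
Adding all 4 inequalities: the left sides telescope to 0, and the right sides sum to 3 + 0 + (-4) + 2 = 1. So 0 ≥ 1, which is false.

Unsatisfiable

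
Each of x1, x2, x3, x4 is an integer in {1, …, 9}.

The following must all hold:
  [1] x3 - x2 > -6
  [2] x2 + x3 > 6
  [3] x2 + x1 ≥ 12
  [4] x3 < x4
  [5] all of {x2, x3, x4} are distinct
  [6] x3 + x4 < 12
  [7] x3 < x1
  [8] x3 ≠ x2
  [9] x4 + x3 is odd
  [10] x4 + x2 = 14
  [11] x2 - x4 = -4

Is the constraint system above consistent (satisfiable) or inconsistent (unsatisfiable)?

Setting (x1, x2, x3, x4) = (7, 5, 2, 9) satisfies everything: constraint 1: x3 - x2 = -3; constraint 2: x2 + x3 = 7; constraint 3: x2 + x1 = 12, and the others follow.

Satisfiable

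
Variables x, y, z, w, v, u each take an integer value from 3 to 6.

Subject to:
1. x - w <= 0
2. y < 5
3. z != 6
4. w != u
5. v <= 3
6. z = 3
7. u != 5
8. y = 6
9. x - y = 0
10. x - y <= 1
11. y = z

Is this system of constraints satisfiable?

Unsatisfiable

Constraint 8 fixes y = 6 and constraint 6 fixes z = 3, but constraint 11 requires y = z. Since 6 ≠ 3, contradiction.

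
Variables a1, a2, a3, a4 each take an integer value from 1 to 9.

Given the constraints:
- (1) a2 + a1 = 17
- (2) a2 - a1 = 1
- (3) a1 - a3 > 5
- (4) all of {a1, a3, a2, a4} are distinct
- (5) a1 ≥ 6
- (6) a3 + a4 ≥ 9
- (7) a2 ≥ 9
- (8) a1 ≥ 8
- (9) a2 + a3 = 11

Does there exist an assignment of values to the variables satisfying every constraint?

Satisfiable

Setting (a1, a2, a3, a4) = (8, 9, 2, 7) satisfies everything: constraint 1: a2 + a1 = 17; constraint 2: a2 - a1 = 1, and the others follow.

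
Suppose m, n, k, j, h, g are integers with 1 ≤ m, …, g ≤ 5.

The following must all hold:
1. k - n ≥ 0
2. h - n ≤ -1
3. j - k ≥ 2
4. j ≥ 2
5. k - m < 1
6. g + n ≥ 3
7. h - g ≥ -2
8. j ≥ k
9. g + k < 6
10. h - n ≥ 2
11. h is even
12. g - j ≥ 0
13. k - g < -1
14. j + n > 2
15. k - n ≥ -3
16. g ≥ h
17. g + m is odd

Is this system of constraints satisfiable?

Unsatisfiable

Constraints 1, 2, 3, 7, and 12 give j − k ≥ 2, k − n ≥ 0, n − h ≥ 1, h − g ≥ -2, g − j ≥ 0.
Adding all 5 inequalities: the left sides telescope to 0, and the right sides sum to 2 + 0 + 1 + (-2) + 0 = 1. So 0 ≥ 1, which is false.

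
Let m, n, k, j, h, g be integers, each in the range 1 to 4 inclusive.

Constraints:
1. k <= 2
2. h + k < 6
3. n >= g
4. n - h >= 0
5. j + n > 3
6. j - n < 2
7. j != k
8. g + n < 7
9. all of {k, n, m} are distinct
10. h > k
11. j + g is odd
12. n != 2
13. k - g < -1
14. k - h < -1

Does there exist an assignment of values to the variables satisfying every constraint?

One satisfying assignment is m = 2, n = 3, k = 1, j = 2, h = 3, g = 3.
For the less obvious constraints — constraint 2: h + k = 4; constraint 4: n - h = 0 — and the others hold by inspection.

Satisfiable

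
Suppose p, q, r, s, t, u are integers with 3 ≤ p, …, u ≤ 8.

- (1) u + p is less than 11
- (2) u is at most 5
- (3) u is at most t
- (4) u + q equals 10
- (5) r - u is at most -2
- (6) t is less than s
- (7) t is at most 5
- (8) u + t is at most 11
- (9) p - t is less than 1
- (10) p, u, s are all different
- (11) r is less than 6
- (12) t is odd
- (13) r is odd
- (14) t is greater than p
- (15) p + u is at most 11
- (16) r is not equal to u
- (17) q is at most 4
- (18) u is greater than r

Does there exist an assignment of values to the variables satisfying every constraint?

Unsatisfiable

From constraints 3 and 7: u ≤ t ≤ 5. From constraint 17: q ≤ 4. Hence u + q ≤ 9. But constraint 4 requires u + q = 10, and 10 > 9. Contradiction.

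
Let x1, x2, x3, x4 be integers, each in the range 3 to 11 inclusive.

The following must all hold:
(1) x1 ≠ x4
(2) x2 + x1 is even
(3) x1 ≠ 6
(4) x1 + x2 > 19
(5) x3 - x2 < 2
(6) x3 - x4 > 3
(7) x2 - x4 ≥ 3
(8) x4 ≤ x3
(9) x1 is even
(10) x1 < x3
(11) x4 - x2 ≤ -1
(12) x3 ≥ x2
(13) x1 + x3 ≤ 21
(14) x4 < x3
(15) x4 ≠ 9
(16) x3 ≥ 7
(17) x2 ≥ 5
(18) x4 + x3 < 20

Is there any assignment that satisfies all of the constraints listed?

Satisfiable

Setting (x1, x2, x3, x4) = (10, 10, 11, 7) satisfies everything: constraint 4: x1 + x2 = 20; constraint 5: x3 - x2 = 1; constraint 6: x3 - x4 = 4, and the others follow.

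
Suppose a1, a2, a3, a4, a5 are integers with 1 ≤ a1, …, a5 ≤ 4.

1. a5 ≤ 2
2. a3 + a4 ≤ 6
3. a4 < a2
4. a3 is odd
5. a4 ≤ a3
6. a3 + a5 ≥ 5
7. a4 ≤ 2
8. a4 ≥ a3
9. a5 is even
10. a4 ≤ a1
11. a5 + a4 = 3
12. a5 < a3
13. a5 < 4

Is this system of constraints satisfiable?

From constraints 7 and 8: a3 ≤ a4 ≤ 2. From constraint 1: a5 ≤ 2. Hence a3 + a5 ≤ 4. But constraint 6 requires a3 + a5 ≥ 5, and 5 > 4. Contradiction.

Unsatisfiable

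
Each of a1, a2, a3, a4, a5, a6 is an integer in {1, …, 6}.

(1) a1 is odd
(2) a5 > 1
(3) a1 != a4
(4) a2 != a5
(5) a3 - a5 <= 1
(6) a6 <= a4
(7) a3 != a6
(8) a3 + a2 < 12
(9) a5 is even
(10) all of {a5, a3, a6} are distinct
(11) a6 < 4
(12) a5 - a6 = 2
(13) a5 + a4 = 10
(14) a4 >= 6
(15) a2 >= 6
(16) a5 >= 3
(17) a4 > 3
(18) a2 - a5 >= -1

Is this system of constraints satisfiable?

Satisfiable

The assignment a1 = 5, a2 = 6, a3 = 3, a4 = 6, a5 = 4, a6 = 2 works:
  constraint 5 holds since a3 - a5 = -1.
  constraint 8 holds since a3 + a2 = 9.
The rest check out directly.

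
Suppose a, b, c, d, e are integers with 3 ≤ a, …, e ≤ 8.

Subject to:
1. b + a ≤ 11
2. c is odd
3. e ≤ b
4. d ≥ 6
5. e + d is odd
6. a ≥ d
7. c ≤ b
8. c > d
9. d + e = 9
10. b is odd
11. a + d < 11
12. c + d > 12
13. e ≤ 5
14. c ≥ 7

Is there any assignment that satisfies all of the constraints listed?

Unsatisfiable

From constraints 7 and 14: b ≥ c ≥ 7. From constraints 4 and 6: a ≥ d ≥ 6. Hence b + a ≥ 13. But constraint 1 requires b + a ≤ 11, and 11 < 13. Contradiction.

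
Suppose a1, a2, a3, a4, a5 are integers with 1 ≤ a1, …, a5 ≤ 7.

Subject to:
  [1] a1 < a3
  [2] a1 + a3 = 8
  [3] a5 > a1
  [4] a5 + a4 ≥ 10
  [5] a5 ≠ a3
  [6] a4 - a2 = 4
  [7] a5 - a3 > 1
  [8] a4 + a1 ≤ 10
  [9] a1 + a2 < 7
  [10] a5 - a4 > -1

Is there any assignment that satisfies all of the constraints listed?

Satisfiable

The assignment a1 = 3, a2 = 1, a3 = 5, a4 = 5, a5 = 7 works:
  constraint 2 holds since a1 + a3 = 8.
  constraint 4 holds since a5 + a4 = 12.
  constraint 6 holds since a4 - a2 = 4.
The rest check out directly.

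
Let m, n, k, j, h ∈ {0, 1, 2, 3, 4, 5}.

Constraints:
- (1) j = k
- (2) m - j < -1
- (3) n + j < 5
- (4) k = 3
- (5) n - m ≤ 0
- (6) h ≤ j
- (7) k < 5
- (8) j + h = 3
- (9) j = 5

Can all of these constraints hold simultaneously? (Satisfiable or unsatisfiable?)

Constraint 9 fixes j = 5 and constraint 4 fixes k = 3, but constraint 1 requires j = k. Since 5 ≠ 3, contradiction.

Unsatisfiable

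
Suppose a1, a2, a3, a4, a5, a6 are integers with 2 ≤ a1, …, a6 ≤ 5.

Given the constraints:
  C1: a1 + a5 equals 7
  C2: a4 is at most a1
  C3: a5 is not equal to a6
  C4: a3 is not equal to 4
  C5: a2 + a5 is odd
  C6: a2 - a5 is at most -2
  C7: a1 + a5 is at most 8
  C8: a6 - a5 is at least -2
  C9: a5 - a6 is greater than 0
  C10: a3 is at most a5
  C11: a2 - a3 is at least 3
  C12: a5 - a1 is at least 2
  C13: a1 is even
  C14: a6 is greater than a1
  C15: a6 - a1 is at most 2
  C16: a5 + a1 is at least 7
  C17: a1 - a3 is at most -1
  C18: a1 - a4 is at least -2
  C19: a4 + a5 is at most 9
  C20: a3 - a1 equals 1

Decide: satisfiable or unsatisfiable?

Constraints 6, 8, 11, 15, and 17 give a3 − a1 ≥ 1, a1 − a6 ≥ -2, a6 − a5 ≥ -2, a5 − a2 ≥ 2, a2 − a3 ≥ 3.
Adding all 5 inequalities: the left sides telescope to 0, and the right sides sum to 1 + (-2) + (-2) + 2 + 3 = 2. So 0 ≥ 2, which is false.

Unsatisfiable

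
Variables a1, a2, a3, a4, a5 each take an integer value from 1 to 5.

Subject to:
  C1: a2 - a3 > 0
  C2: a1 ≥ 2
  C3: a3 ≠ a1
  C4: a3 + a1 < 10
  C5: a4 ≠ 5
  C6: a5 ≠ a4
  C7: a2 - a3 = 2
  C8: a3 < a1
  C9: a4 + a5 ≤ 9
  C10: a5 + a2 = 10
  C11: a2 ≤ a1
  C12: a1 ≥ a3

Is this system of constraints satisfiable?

Take a1 = 5, a2 = 5, a3 = 3, a4 = 3, a5 = 5. Then constraint 1: a2 - a3 = 2; constraint 4: a3 + a1 = 8, and every other listed constraint is also met.

Satisfiable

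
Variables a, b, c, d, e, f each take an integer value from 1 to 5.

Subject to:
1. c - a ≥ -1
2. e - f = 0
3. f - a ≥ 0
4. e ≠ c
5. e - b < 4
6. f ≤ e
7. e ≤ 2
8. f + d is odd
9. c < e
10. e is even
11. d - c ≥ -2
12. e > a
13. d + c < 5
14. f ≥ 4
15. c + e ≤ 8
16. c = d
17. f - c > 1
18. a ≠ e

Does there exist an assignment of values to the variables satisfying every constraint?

Unsatisfiable

From constraint 14: f ≥ 4. From constraints 6 and 7: f ≤ e and e ≤ 2, so f ≤ 2. But 2 < 4, so no value of f works.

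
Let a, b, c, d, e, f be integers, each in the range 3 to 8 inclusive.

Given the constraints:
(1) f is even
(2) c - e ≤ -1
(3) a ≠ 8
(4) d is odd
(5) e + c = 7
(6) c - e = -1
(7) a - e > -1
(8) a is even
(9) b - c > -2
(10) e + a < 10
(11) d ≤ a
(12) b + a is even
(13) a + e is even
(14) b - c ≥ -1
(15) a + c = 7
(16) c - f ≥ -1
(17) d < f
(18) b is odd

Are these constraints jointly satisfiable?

Constraint 18 makes b odd and constraint 8 makes a even, so b + a must be odd. Constraint 12 says b + a is even — contradiction.

Unsatisfiable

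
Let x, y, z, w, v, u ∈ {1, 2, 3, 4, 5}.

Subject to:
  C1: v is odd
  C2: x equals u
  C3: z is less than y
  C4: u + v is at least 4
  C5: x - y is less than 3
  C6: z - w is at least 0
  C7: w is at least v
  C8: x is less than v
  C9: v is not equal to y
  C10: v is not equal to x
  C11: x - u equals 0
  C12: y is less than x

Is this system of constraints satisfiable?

Unsatisfiable

Constraints 3, 6, 7, 8, and 12 give y < x, x < v, v ≤ w, w ≤ z, z < y. Chaining: y < x < v ≤ w ≤ z < y, which forces y < y — impossible.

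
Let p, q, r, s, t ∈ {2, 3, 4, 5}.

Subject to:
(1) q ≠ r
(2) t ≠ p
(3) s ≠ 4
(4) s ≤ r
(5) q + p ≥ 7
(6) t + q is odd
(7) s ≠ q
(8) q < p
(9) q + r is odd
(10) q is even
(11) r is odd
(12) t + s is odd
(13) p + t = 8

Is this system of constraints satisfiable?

The assignment p = 5, q = 4, r = 5, s = 2, t = 3 works:
  constraint 5 holds since q + p = 9.
  constraint 6 holds since t + q = 7 is odd.
  constraint 13 holds since p + t = 8.
The rest check out directly.

Satisfiable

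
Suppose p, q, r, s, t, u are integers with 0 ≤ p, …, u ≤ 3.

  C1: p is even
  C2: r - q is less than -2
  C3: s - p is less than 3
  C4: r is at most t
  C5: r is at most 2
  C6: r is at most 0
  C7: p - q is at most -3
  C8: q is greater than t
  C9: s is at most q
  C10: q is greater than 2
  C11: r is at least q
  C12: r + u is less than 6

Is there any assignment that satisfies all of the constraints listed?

From constraint 10: q ≥ 3. From constraints 5 and 11: q ≤ r and r ≤ 2, so q ≤ 2. But 2 < 3, so no value of q works.

Unsatisfiable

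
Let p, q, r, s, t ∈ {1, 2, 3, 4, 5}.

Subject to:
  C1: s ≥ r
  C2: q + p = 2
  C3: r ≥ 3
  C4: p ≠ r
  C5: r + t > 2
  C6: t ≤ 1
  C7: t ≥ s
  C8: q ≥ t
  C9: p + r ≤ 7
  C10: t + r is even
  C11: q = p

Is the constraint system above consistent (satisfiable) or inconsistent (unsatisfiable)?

From constraints 1 and 3: s ≥ r and r ≥ 3, so s ≥ 3. From constraints 6 and 7: s ≤ t and t ≤ 1, so s ≤ 1. But 1 < 3, so no value of s works.

Unsatisfiable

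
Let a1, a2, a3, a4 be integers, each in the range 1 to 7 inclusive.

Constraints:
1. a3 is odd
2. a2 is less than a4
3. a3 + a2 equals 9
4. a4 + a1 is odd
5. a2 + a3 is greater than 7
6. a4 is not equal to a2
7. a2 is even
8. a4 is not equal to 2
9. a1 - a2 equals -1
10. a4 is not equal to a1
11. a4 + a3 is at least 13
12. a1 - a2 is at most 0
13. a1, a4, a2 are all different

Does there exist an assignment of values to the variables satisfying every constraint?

Take a1 = 1, a2 = 2, a3 = 7, a4 = 6. Then constraint 3: a3 + a2 = 9; constraint 5: a2 + a3 = 9; constraint 9: a1 - a2 = -1, and every other listed constraint is also met.

Satisfiable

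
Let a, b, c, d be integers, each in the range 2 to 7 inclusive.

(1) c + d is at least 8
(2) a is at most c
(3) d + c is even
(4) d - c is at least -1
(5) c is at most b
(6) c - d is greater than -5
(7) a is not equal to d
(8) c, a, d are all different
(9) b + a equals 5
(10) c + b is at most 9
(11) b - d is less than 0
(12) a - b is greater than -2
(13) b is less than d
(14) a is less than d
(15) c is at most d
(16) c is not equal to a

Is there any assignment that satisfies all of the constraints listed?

Setting (a, b, c, d) = (2, 3, 3, 5) satisfies everything: constraint 1: c + d = 8; constraint 4: d - c = 2; constraint 6: c - d = -2, and the others follow.

Satisfiable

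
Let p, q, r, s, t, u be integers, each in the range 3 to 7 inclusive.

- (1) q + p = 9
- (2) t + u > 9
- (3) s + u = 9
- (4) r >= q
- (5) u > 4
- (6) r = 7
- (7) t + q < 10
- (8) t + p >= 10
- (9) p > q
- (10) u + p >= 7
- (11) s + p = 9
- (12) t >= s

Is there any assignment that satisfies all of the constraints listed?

Satisfiable

The assignment p = 5, q = 4, r = 7, s = 4, t = 5, u = 5 works:
  constraint 1 holds since q + p = 9.
  constraint 2 holds since t + u = 10.
  constraint 3 holds since s + u = 9.
The rest check out directly.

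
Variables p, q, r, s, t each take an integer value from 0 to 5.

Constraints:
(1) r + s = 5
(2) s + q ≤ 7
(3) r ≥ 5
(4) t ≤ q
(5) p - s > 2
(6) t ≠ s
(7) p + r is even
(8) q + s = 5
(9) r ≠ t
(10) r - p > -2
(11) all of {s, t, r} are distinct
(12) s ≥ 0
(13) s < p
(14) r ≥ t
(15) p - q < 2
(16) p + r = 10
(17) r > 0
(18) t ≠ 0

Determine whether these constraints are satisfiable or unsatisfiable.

Satisfiable

Try p = 5, q = 5, r = 5, s = 0, t = 3.
Check constraint 1: r + s = 5; constraint 2: s + q = 5. The remaining constraints are straightforward to verify.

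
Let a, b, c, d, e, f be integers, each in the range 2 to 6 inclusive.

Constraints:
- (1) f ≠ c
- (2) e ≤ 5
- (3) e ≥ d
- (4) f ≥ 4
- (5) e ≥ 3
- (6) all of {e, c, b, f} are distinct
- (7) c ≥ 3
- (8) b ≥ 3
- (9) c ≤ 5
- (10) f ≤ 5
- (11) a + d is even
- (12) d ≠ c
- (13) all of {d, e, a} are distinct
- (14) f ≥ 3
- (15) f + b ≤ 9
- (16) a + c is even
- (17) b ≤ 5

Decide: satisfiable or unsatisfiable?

Constraints 2, 5, 7, 8, 9, 10, 14, and 17 confine each of e, c, b, f to the 3 values {3, …, 5}.
Constraint 6 requires all 4 of them to be distinct, but only 3 values are available — impossible by the pigeonhole principle.

Unsatisfiable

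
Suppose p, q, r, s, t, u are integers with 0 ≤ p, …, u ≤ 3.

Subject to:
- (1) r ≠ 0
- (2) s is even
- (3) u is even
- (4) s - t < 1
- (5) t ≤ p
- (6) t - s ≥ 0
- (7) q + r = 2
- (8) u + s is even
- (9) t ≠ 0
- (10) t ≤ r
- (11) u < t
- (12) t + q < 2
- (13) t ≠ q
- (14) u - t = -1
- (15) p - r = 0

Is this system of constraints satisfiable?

Satisfiable

Try p = 2, q = 0, r = 2, s = 0, t = 1, u = 0.
Check constraint 4: s - t = -1; constraint 6: t - s = 1. The remaining constraints are straightforward to verify.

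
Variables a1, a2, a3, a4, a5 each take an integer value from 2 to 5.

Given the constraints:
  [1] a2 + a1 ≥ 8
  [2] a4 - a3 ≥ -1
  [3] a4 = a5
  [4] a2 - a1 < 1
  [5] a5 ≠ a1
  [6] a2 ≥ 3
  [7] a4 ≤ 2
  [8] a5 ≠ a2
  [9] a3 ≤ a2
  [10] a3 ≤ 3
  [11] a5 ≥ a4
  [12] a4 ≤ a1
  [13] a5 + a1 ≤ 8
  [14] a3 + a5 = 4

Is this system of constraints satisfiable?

Setting (a1, a2, a3, a4, a5) = (4, 4, 2, 2, 2) satisfies everything: constraint 1: a2 + a1 = 8; constraint 2: a4 - a3 = 0, and the others follow.

Satisfiable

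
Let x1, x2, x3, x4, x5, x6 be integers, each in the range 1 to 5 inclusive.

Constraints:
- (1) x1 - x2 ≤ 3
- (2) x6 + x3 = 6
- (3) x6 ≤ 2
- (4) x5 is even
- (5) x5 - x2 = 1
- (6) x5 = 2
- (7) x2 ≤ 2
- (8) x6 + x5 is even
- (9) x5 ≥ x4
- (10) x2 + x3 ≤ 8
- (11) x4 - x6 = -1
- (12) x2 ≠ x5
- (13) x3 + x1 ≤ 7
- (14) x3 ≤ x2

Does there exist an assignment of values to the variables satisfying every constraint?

Unsatisfiable

From constraint 3: x6 ≤ 2. From constraints 7 and 14: x3 ≤ x2 ≤ 2. Hence x6 + x3 ≤ 4. But constraint 2 requires x6 + x3 = 6, and 6 > 4. Contradiction.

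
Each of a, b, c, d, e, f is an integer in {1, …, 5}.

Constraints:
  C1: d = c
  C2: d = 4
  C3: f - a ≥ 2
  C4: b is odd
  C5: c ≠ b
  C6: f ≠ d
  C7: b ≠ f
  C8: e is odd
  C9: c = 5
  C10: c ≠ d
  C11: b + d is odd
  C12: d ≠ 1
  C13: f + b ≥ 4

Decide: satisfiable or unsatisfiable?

Constraint 2 fixes d = 4 and constraint 9 fixes c = 5, but constraint 1 requires d = c. Since 4 ≠ 5, contradiction.

Unsatisfiable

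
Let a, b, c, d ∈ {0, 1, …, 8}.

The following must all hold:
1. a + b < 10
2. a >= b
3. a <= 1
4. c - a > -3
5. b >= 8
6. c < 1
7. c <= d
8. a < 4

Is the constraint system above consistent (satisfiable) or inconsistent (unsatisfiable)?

From constraints 2 and 5: a ≥ b and b ≥ 8, so a ≥ 8. From constraint 8: a ≤ 3. But 3 < 8, so no value of a works.

Unsatisfiable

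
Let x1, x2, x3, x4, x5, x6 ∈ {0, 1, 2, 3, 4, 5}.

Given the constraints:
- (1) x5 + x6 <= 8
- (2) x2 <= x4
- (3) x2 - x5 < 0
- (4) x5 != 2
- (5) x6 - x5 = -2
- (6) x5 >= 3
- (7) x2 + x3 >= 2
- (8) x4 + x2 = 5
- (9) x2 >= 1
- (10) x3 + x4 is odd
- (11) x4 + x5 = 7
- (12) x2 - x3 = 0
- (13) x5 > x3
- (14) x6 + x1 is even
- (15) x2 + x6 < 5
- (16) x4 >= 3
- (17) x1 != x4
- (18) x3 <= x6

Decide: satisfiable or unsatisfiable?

Satisfiable

Setting (x1, x2, x3, x4, x5, x6) = (2, 2, 2, 3, 4, 2) satisfies everything: constraint 1: x5 + x6 = 6; constraint 3: x2 - x5 = -2; constraint 5: x6 - x5 = -2, and the others follow.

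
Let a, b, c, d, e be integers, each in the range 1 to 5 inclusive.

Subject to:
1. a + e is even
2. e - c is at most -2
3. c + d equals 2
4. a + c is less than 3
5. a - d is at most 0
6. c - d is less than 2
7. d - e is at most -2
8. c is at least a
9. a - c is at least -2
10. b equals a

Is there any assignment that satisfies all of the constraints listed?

Unsatisfiable

Constraints 2, 5, 7, and 9 give c − e ≥ 2, e − d ≥ 2, d − a ≥ 0, a − c ≥ -2.
Adding all 4 inequalities: the left sides telescope to 0, and the right sides sum to 2 + 2 + 0 + (-2) = 2. So 0 ≥ 2, which is false.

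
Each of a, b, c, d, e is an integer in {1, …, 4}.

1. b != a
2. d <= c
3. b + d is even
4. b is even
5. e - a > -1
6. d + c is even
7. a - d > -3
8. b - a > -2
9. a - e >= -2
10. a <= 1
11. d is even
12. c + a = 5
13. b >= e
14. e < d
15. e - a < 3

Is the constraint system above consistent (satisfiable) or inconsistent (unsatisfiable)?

One satisfying assignment is a = 1, b = 2, c = 4, d = 2, e = 1.
For the less obvious constraints — constraint 5: e - a = 0; constraint 7: a - d = -1; constraint 8: b - a = 1 — and the others hold by inspection.

Satisfiable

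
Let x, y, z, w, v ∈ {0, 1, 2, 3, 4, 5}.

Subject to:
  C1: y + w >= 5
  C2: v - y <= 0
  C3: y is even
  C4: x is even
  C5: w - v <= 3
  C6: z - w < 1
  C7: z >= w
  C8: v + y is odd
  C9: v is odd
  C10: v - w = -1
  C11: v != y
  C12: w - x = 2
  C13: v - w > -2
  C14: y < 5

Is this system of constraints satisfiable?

Try x = 2, y = 4, z = 4, w = 4, v = 3.
Check constraint 1: y + w = 8; constraint 2: v - y = -1; constraint 5: w - v = 1. The remaining constraints are straightforward to verify.

Satisfiable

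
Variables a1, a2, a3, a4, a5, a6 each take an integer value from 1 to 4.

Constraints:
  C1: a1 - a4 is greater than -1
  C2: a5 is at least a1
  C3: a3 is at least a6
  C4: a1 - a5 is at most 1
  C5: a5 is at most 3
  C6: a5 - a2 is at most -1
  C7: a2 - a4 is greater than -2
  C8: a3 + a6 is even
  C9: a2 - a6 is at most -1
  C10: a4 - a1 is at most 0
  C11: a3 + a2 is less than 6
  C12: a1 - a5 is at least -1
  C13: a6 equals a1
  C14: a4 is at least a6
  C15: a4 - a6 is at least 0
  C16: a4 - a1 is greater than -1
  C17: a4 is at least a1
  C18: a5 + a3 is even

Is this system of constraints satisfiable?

Unsatisfiable

Constraints 4, 6, 9, 10, and 15 give a1 − a4 ≥ 0, a4 − a6 ≥ 0, a6 − a2 ≥ 1, a2 − a5 ≥ 1, a5 − a1 ≥ -1.
Adding all 5 inequalities: the left sides telescope to 0, and the right sides sum to 0 + 0 + 1 + 1 + (-1) = 1. So 0 ≥ 1, which is false.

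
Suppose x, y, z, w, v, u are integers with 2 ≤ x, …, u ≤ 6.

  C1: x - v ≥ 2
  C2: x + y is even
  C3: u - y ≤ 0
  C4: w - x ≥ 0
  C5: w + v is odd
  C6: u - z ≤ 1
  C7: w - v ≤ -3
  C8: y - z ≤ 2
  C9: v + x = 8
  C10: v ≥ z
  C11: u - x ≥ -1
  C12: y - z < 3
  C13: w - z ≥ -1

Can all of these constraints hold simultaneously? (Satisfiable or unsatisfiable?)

Constraints 1, 3, 7, 8, 11, and 13 give z − y ≥ -2, y − u ≥ 0, u − x ≥ -1, x − v ≥ 2, v − w ≥ 3, w − z ≥ -1.
Adding all 6 inequalities: the left sides telescope to 0, and the right sides sum to (-2) + 0 + (-1) + 2 + 3 + (-1) = 1. So 0 ≥ 1, which is false.

Unsatisfiable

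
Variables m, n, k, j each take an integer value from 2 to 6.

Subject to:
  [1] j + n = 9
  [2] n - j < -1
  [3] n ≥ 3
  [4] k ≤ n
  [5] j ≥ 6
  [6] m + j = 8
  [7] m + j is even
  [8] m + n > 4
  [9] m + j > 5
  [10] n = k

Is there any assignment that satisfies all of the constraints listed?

Satisfiable

Try m = 2, n = 3, k = 3, j = 6.
Check constraint 1: j + n = 9; constraint 2: n - j = -3. The remaining constraints are straightforward to verify.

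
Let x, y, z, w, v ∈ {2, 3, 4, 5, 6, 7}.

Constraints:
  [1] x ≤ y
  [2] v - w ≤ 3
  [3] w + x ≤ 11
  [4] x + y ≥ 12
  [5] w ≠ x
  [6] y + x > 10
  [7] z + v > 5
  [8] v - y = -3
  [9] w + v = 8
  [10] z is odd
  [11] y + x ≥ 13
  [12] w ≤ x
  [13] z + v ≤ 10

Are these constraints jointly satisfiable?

Satisfiable

Try x = 6, y = 7, z = 3, w = 4, v = 4.
Check constraint 2: v - w = 0; constraint 3: w + x = 10; constraint 4: x + y = 13. The remaining constraints are straightforward to verify.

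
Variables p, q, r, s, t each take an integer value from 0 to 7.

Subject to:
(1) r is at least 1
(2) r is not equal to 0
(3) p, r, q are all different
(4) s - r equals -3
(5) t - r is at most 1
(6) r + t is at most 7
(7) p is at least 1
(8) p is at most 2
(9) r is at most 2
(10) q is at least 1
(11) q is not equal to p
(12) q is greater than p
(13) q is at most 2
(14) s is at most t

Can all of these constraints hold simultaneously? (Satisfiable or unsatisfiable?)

Unsatisfiable

Constraints 1, 7, 8, 9, 10, and 13 confine each of p, r, q to the 2 values {1, 2}.
Constraint 3 requires all 3 of them to be distinct, but only 2 values are available — impossible by the pigeonhole principle.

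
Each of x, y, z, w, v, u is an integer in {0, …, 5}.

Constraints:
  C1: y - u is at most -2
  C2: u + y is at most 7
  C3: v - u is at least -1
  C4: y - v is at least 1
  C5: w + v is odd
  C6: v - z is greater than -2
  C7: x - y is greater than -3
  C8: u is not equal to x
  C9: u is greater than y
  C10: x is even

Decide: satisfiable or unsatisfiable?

Unsatisfiable

Constraints 1, 3, and 4 give v − u ≥ -1, u − y ≥ 2, y − v ≥ 1.
Adding all 3 inequalities: the left sides telescope to 0, and the right sides sum to (-1) + 2 + 1 = 2. So 0 ≥ 2, which is false.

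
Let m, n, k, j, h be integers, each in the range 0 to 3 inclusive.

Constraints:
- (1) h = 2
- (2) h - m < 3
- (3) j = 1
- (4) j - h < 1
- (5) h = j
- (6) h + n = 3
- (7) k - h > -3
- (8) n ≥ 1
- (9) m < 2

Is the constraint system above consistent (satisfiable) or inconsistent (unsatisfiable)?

Constraint 1 fixes h = 2 and constraint 3 fixes j = 1, but constraint 5 requires h = j. Since 2 ≠ 1, contradiction.

Unsatisfiable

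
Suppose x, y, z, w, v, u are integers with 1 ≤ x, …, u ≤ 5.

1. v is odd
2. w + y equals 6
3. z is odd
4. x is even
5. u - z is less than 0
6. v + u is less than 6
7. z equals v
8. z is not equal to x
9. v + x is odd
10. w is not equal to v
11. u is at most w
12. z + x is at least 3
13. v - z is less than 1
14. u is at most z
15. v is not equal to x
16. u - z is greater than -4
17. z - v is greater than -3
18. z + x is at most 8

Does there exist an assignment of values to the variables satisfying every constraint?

Satisfiable

One satisfying assignment is x = 2, y = 2, z = 3, w = 4, v = 3, u = 2.
For the less obvious constraints — constraint 2: w + y = 6; constraint 5: u - z = -1 — and the others hold by inspection.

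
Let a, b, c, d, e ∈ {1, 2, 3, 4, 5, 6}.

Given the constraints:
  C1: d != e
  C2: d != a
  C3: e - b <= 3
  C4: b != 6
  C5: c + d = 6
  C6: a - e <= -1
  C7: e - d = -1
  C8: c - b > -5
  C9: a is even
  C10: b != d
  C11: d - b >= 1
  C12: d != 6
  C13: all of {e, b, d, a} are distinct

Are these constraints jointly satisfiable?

The assignment a = 2, b = 3, c = 1, d = 5, e = 4 works:
  constraint 3 holds since e - b = 1.
  constraint 5 holds since c + d = 6.
The rest check out directly.

Satisfiable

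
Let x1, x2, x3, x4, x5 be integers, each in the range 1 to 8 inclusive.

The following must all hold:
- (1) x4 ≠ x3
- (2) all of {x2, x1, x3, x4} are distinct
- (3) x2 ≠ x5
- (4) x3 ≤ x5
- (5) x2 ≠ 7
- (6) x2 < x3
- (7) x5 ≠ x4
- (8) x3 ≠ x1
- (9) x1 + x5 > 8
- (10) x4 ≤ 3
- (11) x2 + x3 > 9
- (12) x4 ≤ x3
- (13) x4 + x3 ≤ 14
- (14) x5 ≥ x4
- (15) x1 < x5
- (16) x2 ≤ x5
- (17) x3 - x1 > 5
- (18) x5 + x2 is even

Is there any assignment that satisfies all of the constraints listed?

Satisfiable

The assignment x1 = 1, x2 = 4, x3 = 8, x4 = 3, x5 = 8 works:
  constraint 9 holds since x1 + x5 = 9.
  constraint 11 holds since x2 + x3 = 12.
  constraint 13 holds since x4 + x3 = 11.
The rest check out directly.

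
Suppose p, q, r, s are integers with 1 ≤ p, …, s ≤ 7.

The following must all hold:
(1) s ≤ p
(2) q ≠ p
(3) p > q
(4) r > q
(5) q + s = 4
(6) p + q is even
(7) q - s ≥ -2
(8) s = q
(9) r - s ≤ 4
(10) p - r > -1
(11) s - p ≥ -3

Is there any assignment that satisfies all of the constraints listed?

Satisfiable

Setting (p, q, r, s) = (4, 2, 4, 2) satisfies everything: constraint 5: q + s = 4; constraint 7: q - s = 0, and the others follow.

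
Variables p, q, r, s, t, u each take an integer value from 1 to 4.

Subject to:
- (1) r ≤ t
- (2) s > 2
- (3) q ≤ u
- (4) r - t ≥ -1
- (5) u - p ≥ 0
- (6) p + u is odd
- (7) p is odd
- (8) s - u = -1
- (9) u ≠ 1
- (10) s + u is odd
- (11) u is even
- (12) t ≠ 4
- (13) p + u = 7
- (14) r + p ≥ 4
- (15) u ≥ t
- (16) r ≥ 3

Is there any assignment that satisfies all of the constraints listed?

Setting (p, q, r, s, t, u) = (3, 4, 3, 3, 3, 4) satisfies everything: constraint 4: r - t = 0; constraint 5: u - p = 1, and the others follow.

Satisfiable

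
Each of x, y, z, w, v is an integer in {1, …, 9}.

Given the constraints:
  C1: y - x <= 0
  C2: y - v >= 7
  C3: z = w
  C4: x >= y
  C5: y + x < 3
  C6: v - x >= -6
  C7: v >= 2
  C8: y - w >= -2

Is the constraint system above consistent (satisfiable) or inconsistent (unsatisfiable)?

Constraints 1, 2, and 6 give x − y ≥ 0, y − v ≥ 7, v − x ≥ -6.
Adding all 3 inequalities: the left sides telescope to 0, and the right sides sum to 0 + 7 + (-6) = 1. So 0 ≥ 1, which is false.

Unsatisfiable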